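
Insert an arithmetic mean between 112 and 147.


AM = (112 + 147)/2 = 259/2 = 129.5

AM = 129.5


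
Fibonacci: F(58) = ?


Fibonacci sequence: 1, 1, 2, 3, 5, 8, 13, 21, 34, 55, 89, ...
F(58) = 591286729879

F(58) = 591286729879


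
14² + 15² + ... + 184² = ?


Σₖ₌14^184 k² = Σₖ₌₁^184 k² − Σₖ₌₁^13 k²
= 184·185·369/6 − 13·14·27/6
= 2093460 − 819 = 2092641

Σk² = 2092641


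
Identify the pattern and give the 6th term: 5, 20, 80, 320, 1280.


Pattern: geometric (r=4)
Terms: 5, 20, 80, 320, 1280
Next term = 5120

Next term = 5120


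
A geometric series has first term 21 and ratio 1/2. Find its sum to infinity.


S∞ = a₁/(1-r) = 21/(1 - 1/2)
= 21/(1/2)
= 42

S∞ = 42


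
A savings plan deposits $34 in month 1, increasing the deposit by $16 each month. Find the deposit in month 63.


aₙ = a₁ + (n-1)d
= 34 + (63-1)×16
= 34 + 992
= 1026

a_63 = 1026


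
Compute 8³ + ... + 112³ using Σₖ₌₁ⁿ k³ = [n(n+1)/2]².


Σₖ₌8^112 k³ = [112·113/2]² − [7·8/2]²
= 40043584 − 784 = 40042800

Σk³ = 40042800


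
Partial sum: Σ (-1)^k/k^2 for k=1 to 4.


S = -1 + 1/4 - 1/9 + 1/16
= -0.7986
(Full series converges to -π²/12 ≈ -0.8225)

S_4 = -0.7986


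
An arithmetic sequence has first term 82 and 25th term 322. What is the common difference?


d = (aₙ - a₁)/(n-1)
= (322 - 82)/(25-1)
= 240/24 = 10

d = 10


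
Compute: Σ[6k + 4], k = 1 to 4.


Σ(6k+4) = 6·Σk + 4·n
= 6·10 + 4·4
= 60 + 16 = 76

Σ = 76


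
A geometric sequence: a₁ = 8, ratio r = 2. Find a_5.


aₙ = a₁·r^(n-1)
= 8×2^4
= 8×16
= 128

a_5 = 128


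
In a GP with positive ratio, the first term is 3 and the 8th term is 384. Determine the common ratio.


r^(n-1) = aₙ/a₁
r^7 = 384/3 = 128
r = 128^(1/7)
= 2

r = 2


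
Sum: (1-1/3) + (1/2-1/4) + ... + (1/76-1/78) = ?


Telescoping with gap 2: two head and two tail terms survive.
= (1 + 1/2) - (1/77 + 1/78)
= 3/2 - 1/77 - 1/78 = 4427/3003

Sum = 4427/3003


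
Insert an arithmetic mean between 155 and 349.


AM = (155 + 349)/2 = 504/2 = 252

AM = 252


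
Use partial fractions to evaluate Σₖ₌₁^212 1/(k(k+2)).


1/(k(k+2)) = (1/2)·(1/k - 1/(k+2)) (partial fractions)
Telescoping: Σ = (1/2)·(1 + 1/2 - 1/213 - 1/214) = 33973/45582

Sum = 33973/45582


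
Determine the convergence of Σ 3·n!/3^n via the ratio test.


aₙ = 3·n!/3^n
a_{n+1}/aₙ = (n+1)!/3^(n+1) × 3^n/n!  (constant 3 cancels)
= (n+1)/3
L = lim(n→∞) (n+1)/3 = ∞
L > 1 → series DIVERGES

Diverges (ratio test: L = ∞ > 1)


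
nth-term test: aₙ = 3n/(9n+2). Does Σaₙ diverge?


lim(n→∞) 3n/(9n+2) = 3/9 = 1/3  (divide numerator and denominator by n)
lim aₙ = 1/3 ≠ 0 → series DIVERGES

Diverges (lim aₙ = 1/3 ≠ 0)


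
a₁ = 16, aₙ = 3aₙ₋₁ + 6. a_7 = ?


Computing step by step:
a_1 = 16
a_2 = 54
a_3 = 168
a_4 = 510
a_5 = 1536
a_6 = 4614
a_7 = 13848


a_7 = 13848


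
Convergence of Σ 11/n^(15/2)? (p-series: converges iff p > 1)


p-series test: Σ c/n^p converges if p > 1, diverges if p ≤ 1 (constant c > 0 doesn't affect convergence).
p = 15/2
15/2 > 1 → CONVERGES

Converges (p = 15/2 > 1)


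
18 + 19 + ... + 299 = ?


Σₖ₌18^299 k = Σₖ₌₁^299 k − Σₖ₌₁^17 k
= 299·300/2 − 17·18/2
= 44850 − 153 = 44697

Σk = 44697


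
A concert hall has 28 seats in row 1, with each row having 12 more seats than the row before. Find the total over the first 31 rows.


aₙ = 28 + (31-1)×12 = 388
Sₙ = n(a₁+aₙ)/2 = 31×(28+388)/2
= 31×416/2 = 6448

S_31 = 6448


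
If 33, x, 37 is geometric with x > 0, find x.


GM = √(33×37) = √1221 = 34.9428

GM = 34.9428


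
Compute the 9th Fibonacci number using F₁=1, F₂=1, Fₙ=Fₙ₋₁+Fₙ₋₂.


Fibonacci sequence: 1, 1, 2, 3, 5, 8, 13, 21, 34
F(9) = 34

F(9) = 34


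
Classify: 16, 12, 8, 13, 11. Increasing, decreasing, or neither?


Differences: -4, -4, 5, -2
Difference at position 3 is +5 (> 0) but position 1 is -4 (< 0) — sequence both rises and falls
→ NOT monotonic

Not monotonic


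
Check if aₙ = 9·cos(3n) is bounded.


For all n, -1 ≤ cos(3n) ≤ 1, so -9 ≤ 9·cos(3n) ≤ 9
Lower bound: -9, Upper bound: 9
The sequence IS bounded

Bounded (-9 ≤ aₙ ≤ 9)


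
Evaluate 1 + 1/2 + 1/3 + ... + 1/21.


H_21 = 1/1 + 1/2 + 1/3 + ... + 1/21
= 18858053/5173168
≈ 3.6454

H_21 = 18858053/5173168 ≈ 3.6454


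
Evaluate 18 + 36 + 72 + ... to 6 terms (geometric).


Sₙ = 18×(2^6 - 1)/(2 - 1)
= 18×(64 - 1)/1
= 18×63/1
= 1134

S_6 = 1134


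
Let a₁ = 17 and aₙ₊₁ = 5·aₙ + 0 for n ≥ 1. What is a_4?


Computing step by step:
a_1 = 17
a_2 = 85
a_3 = 425
a_4 = 2125


a_4 = 2125


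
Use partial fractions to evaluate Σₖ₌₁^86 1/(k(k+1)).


1/(k(k+1)) = 1/k - 1/(k+1) (partial fractions)
Telescoping: Σ = 1 - 1/87 = 86/87

Sum = 86/87


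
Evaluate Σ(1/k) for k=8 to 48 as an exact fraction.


Σₖ₌8^48 1/k = 1/8 + 1/9 + 1/10 + ... + 1/48
= 826090171723375329593/442720643463713815200
≈ 1.8659

Sum = 826090171723375329593/442720643463713815200 ≈ 1.8659


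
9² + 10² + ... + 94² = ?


Σₖ₌9^94 k² = Σₖ₌₁^94 k² − Σₖ₌₁^8 k²
= 94·95·189/6 − 8·9·17/6
= 281295 − 204 = 281091

Σk² = 281091


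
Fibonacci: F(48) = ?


Fibonacci sequence: 1, 1, 2, 3, 5, 8, 13, 21, 34, 55, 89, ...
F(48) = 4807526976

F(48) = 4807526976


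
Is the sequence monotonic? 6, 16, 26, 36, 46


Differences: 10, 10, 10, 10
All differences > 0 → strictly INCREASING

Monotonically increasing


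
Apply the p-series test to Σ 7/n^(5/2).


p-series test: Σ c/n^p converges if p > 1, diverges if p ≤ 1 (constant c > 0 doesn't affect convergence).
p = 5/2
5/2 > 1 → CONVERGES

Converges (p = 5/2 > 1)


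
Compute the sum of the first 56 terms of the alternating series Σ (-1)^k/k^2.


S = -1 + 1/4 - 1/9 + 1/16 - 1/25 + 1/36 - 1/49 + 1/64 ± ...
= -0.8223
(Full series converges to -π²/12 ≈ -0.8225)

S_56 = -0.8223


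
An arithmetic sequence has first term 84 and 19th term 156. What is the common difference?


d = (aₙ - a₁)/(n-1)
= (156 - 84)/(19-1)
= 72/18 = 4

d = 4


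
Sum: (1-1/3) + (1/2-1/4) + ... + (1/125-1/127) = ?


Telescoping with gap 2: two head and two tail terms survive.
= (1 + 1/2) - (1/126 + 1/127)
= 3/2 - 1/126 - 1/127 = 11875/8001

Sum = 11875/8001


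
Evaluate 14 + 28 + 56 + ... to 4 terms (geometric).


Sₙ = 14×(2^4 - 1)/(2 - 1)
= 14×(16 - 1)/1
= 14×15/1
= 210

S_4 = 210


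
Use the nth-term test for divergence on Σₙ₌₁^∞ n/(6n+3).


lim(n→∞) n/(6n+3) = 1/6 = 1/6  (divide numerator and denominator by n)
lim aₙ = 1/6 ≠ 0 → series DIVERGES

Diverges (lim aₙ = 1/6 ≠ 0)


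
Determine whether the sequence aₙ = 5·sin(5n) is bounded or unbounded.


For all n, -1 ≤ sin(5n) ≤ 1, so -5 ≤ 5·sin(5n) ≤ 5
Lower bound: -5, Upper bound: 5
The sequence IS bounded

Bounded (-5 ≤ aₙ ≤ 5)


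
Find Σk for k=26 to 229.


Σₖ₌26^229 k = Σₖ₌₁^229 k − Σₖ₌₁^25 k
= 229·230/2 − 25·26/2
= 26335 − 325 = 26010

Σk = 26010


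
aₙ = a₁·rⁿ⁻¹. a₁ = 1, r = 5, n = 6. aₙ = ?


aₙ = a₁·r^(n-1)
= 1×5^5
= 1×3125
= 3125

a_6 = 3125


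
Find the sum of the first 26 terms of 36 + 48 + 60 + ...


aₙ = 36 + (26-1)×12 = 336
Sₙ = n(a₁+aₙ)/2 = 26×(36+336)/2
= 26×372/2 = 4836

S_26 = 4836


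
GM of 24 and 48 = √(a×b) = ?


GM = √(24×48) = √1152 = 33.9411

GM = 33.9411


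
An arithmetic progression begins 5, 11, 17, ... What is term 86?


aₙ = a₁ + (n-1)d
= 5 + (86-1)×6
= 5 + 510
= 515

a_86 = 515


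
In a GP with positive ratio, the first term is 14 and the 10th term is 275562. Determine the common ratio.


r^(n-1) = aₙ/a₁
r^9 = 275562/14 = 19683
r = 19683^(1/9)
= 3

r = 3


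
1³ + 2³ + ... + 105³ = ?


n(n+1)/2 = 105×106/2 = 5565
Σk³ = 5565² = 30969225

Σk³ = 30969225


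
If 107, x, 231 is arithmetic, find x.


AM = (107 + 231)/2 = 338/2 = 169

AM = 169


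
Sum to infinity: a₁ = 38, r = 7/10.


S∞ = a₁/(1-r) = 38/(1 - 7/10)
= 38/(3/10)
= 380/3

S∞ = 380/3


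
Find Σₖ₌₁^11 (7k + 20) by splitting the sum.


Σ(7k+20) = 7·Σk + 20·n
= 7·66 + 20·11
= 462 + 220 = 682

Σ = 682


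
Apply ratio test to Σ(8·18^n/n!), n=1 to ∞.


aₙ = 8·18^n/n!
a_{n+1}/aₙ = 18^(n+1)/(n+1)! × n!/18^n  (constant 8 cancels)
= 18/(n+1)
L = lim(n→∞) 18/(n+1) = 0
L < 1 → series CONVERGES

Converges (ratio test: L = 0 < 1)


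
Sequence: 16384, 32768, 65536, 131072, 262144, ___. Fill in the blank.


Pattern: powers of 2: 2ⁿ
Terms: 16384, 32768, 65536, 131072, 262144
Next term = 524288

Next term = 524288


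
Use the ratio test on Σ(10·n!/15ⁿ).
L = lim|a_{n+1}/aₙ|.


aₙ = 10·n!/15^n
a_{n+1}/aₙ = (n+1)!/15^(n+1) × 15^n/n!  (constant 10 cancels)
= (n+1)/15
L = lim(n→∞) (n+1)/15 = ∞
L > 1 → series DIVERGES

Diverges (ratio test: L = ∞ > 1)


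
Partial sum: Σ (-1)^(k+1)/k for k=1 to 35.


S = 1 - 1/2 + 1/3 - 1/4 + 1/5 - 1/6 + 1/7 - 1/8 ± ...
= 0.7072
(Full series converges to +ln(2) ≈ +0.6931)

S_35 = 0.7072


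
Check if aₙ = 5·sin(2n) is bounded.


For all n, -1 ≤ sin(2n) ≤ 1, so -5 ≤ 5·sin(2n) ≤ 5
Lower bound: -5, Upper bound: 5
The sequence IS bounded

Bounded (-5 ≤ aₙ ≤ 5)


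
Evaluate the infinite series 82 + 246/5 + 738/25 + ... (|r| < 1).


S∞ = a₁/(1-r) = 82/(1 - 3/5)
= 82/(2/5)
= 205

S∞ = 205


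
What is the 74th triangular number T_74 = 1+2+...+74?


n(n+1)/2 = 74×75/2 = 5550/2 = 2775

Σk = 2775


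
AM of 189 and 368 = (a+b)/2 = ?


AM = (189 + 368)/2 = 557/2 = 278.5

AM = 278.5


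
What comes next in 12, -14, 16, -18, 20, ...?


Pattern: alternating sign, magnitude arithmetic (d=2)
Terms: 12, -14, 16, -18, 20
Next term = -22

Next term = -22


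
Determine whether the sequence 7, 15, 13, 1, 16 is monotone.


Differences: 8, -2, -12, 15
Difference at position 1 is +8 (> 0) but position 2 is -2 (< 0) — sequence both rises and falls
→ NOT monotonic

Not monotonic


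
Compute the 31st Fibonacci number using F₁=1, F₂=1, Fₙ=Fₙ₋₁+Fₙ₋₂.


Fibonacci sequence: 1, 1, 2, 3, 5, 8, 13, 21, 34, 55, 89, ...
F(31) = 1346269

F(31) = 1346269


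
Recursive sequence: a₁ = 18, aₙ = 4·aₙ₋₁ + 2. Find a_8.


Computing step by step:
a_1 = 18
a_2 = 74
a_3 = 298
a_4 = 1194
a_5 = 4778
a_6 = 19114
a_7 = 76458
a_8 = 305834


a_8 = 305834


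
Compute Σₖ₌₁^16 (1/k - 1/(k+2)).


Telescoping with gap 2: two head and two tail terms survive.
= (1 + 1/2) - (1/17 + 1/18)
= 3/2 - 1/17 - 1/18 = 212/153

Sum = 212/153


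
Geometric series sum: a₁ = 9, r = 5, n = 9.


Sₙ = 9×(5^9 - 1)/(5 - 1)
= 9×(1953125 - 1)/4
= 9×1953124/4
= 4394529

S_9 = 4394529


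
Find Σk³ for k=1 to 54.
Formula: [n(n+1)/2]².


n(n+1)/2 = 54×55/2 = 1485
Σk³ = 1485² = 2205225

Σk³ = 2205225


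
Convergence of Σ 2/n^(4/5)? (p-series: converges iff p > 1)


p-series test: Σ c/n^p converges if p > 1, diverges if p ≤ 1 (constant c > 0 doesn't affect convergence).
p = 4/5
4/5 ≤ 1 → DIVERGES

Diverges (p = 4/5 ≤ 1)


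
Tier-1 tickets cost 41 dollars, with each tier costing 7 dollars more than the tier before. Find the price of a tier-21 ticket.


aₙ = a₁ + (n-1)d
= 41 + (21-1)×7
= 41 + 140
= 181

a_21 = 181


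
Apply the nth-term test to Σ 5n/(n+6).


lim(n→∞) 5n/(n+6) = 5/1 = 5  (divide numerator and denominator by n)
lim aₙ = 5 ≠ 0 → series DIVERGES

Diverges (lim aₙ = 5 ≠ 0)


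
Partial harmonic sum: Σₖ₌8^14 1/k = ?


Σₖ₌8^14 1/k = 1/8 + 1/9 + 1/10 + 1/11 + 1/12 + 1/13 + 1/14
= 237371/360360
≈ 0.6587

Sum = 237371/360360 ≈ 0.6587


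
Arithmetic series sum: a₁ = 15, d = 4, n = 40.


aₙ = 15 + (40-1)×4 = 171
Sₙ = n(a₁+aₙ)/2 = 40×(15+171)/2
= 40×186/2 = 3720

S_40 = 3720


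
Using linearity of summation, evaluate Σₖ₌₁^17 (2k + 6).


Σ(2k+6) = 2·Σk + 6·n
= 2·153 + 6·17
= 306 + 102 = 408

Σ = 408


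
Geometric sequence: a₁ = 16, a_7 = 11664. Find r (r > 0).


r^(n-1) = aₙ/a₁
r^6 = 11664/16 = 729
r = 729^(1/6)
= ±3; taking r > 0 gives r = 3

r = 3


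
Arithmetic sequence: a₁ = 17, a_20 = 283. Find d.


d = (aₙ - a₁)/(n-1)
= (283 - 17)/(20-1)
= 266/19 = 14

d = 14


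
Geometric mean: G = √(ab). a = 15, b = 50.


GM = √(15×50) = √750 = 27.3861

GM = 27.3861


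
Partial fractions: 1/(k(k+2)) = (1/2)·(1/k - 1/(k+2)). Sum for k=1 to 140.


1/(k(k+2)) = (1/2)·(1/k - 1/(k+2)) (partial fractions)
Telescoping: Σ = (1/2)·(1 + 1/2 - 1/141 - 1/142) = 14875/20022

Sum = 14875/20022


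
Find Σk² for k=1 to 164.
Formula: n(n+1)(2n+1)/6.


n = 164
n(n+1)(2n+1)/6 = 164×165×329/6
= 8902740/6 = 1483790

Σk² = 1483790


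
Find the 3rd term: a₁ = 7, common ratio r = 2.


aₙ = a₁·r^(n-1)
= 7×2^2
= 7×4
= 28

a_3 = 28


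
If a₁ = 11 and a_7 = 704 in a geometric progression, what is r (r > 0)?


r^(n-1) = aₙ/a₁
r^6 = 704/11 = 64
r = 64^(1/6)
= ±2; taking r > 0 gives r = 2

r = 2


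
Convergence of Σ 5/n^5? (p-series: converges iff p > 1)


p-series test: Σ c/n^p converges if p > 1, diverges if p ≤ 1 (constant c > 0 doesn't affect convergence).
p = 5
5 > 1 → CONVERGES

Converges (p = 5 > 1)


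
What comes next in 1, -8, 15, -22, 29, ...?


Pattern: alternating sign, magnitude arithmetic (d=7)
Terms: 1, -8, 15, -22, 29
Next term = -36

Next term = -36


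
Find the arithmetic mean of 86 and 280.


AM = (86 + 280)/2 = 366/2 = 183

AM = 183


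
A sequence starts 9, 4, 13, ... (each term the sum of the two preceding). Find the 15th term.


Computing iteratively: 9, 4, 13, 17, 30, 47, 77, 124, 201, 325, 526, 851, ...
a_15 = 3605

a_15 = 3605


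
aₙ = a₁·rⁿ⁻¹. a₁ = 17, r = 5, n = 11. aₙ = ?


aₙ = a₁·r^(n-1)
= 17×5^10
= 17×9765625
= 166015625

a_11 = 166015625


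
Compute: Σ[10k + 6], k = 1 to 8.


Σ(10k+6) = 10·Σk + 6·n
= 10·36 + 6·8
= 360 + 48 = 408

Σ = 408


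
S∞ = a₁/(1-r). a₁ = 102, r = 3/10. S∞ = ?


S∞ = a₁/(1-r) = 102/(1 - 3/10)
= 102/(7/10)
= 1020/7

S∞ = 1020/7


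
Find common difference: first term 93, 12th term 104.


d = (aₙ - a₁)/(n-1)
= (104 - 93)/(12-1)
= 11/11 = 1

d = 1


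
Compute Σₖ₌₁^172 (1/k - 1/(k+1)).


Telescoping: adjacent terms cancel.
= 1/1 - 1/173
= 1 - 1/173 = 172/173

Sum = 172/173


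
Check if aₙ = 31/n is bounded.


a₁ = 31, a₂ = 31/2, a₃ = 31/3, ...
0 < aₙ ≤ 31 for all n ≥ 1
Lower bound: 0, Upper bound: 31
The sequence IS bounded

Bounded (0 < aₙ ≤ 31)


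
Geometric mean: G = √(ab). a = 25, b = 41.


GM = √(25×41) = √1025 = 32.0156

GM = 32.0156


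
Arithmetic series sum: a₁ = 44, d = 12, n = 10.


aₙ = 44 + (10-1)×12 = 152
Sₙ = n(a₁+aₙ)/2 = 10×(44+152)/2
= 10×196/2 = 980

S_10 = 980


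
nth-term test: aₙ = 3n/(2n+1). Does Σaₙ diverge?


lim(n→∞) 3n/(2n+1) = 3/2 = 3/2  (divide numerator and denominator by n)
lim aₙ = 3/2 ≠ 0 → series DIVERGES

Diverges (lim aₙ = 3/2 ≠ 0)


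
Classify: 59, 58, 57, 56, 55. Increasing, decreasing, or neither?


Differences: -1, -1, -1, -1
All differences < 0 → strictly DECREASING

Monotonically decreasing


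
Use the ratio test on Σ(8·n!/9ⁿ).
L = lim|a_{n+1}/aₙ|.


aₙ = 8·n!/9^n
a_{n+1}/aₙ = (n+1)!/9^(n+1) × 9^n/n!  (constant 8 cancels)
= (n+1)/9
L = lim(n→∞) (n+1)/9 = ∞
L > 1 → series DIVERGES

Diverges (ratio test: L = ∞ > 1)


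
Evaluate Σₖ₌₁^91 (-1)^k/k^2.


S = -1 + 1/4 - 1/9 + 1/16 - 1/25 + 1/36 - 1/49 + 1/64 ± ...
= -0.8225
(Full series converges to -π²/12 ≈ -0.8225)

S_91 = -0.8225


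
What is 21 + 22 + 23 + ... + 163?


Σₖ₌21^163 k = Σₖ₌₁^163 k − Σₖ₌₁^20 k
= 163·164/2 − 20·21/2
= 13366 − 210 = 13156

Σk = 13156


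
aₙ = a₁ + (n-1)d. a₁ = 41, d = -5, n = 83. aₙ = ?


aₙ = a₁ + (n-1)d
= 41 + (83-1)×-5
= 41 - 410
= -369

a_83 = -369


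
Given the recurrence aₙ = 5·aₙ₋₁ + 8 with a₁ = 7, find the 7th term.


Computing step by step:
a_1 = 7
a_2 = 43
a_3 = 223
a_4 = 1123
a_5 = 5623
a_6 = 28123
a_7 = 140623


a_7 = 140623


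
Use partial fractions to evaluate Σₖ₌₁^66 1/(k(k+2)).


1/(k(k+2)) = (1/2)·(1/k - 1/(k+2)) (partial fractions)
Telescoping: Σ = (1/2)·(1 + 1/2 - 1/67 - 1/68) = 6699/9112

Sum = 6699/9112


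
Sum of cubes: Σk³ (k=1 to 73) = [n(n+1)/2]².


n(n+1)/2 = 73×74/2 = 2701
Σk³ = 2701² = 7295401

Σk³ = 7295401


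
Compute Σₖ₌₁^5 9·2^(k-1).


Sₙ = 9×(2^5 - 1)/(2 - 1)
= 9×(32 - 1)/1
= 9×31/1
= 279

S_5 = 279


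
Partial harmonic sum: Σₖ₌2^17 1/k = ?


Σₖ₌2^17 1/k = 1/2 + 1/3 + 1/4 + ... + 1/17
= 29889983/12252240
≈ 2.4396

Sum = 29889983/12252240 ≈ 2.4396


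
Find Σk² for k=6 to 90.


Σₖ₌6^90 k² = Σₖ₌₁^90 k² − Σₖ₌₁^5 k²
= 90·91·181/6 − 5·6·11/6
= 247065 − 55 = 247010

Σk² = 247010


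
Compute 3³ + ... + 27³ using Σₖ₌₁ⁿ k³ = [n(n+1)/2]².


Σₖ₌3^27 k³ = [27·28/2]² − [2·3/2]²
= 142884 − 9 = 142875

Σk³ = 142875


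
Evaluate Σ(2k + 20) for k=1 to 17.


Σ(2k+20) = 2·Σk + 20·n
= 2·153 + 20·17
= 306 + 340 = 646

Σ = 646


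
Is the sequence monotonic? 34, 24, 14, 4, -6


Differences: -10, -10, -10, -10
All differences < 0 → strictly DECREASING

Monotonically decreasing


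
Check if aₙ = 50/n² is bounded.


a₁ = 50, a₂ = 50/4, a₃ = 50/9, ...
0 < aₙ ≤ 50 for all n ≥ 1
The sequence IS bounded

Bounded (0 < aₙ ≤ 50)


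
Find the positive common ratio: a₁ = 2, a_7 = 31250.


r^(n-1) = aₙ/a₁
r^6 = 31250/2 = 15625
r = 15625^(1/6)
= ±5; taking r > 0 gives r = 5

r = 5


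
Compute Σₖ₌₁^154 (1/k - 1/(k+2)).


Telescoping with gap 2: two head and two tail terms survive.
= (1 + 1/2) - (1/155 + 1/156)
= 3/2 - 1/155 - 1/156 = 35959/24180

Sum = 35959/24180


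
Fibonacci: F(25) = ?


Fibonacci sequence: 1, 1, 2, 3, 5, 8, 13, 21, 34, 55, 89, ...
F(25) = 75025

F(25) = 75025


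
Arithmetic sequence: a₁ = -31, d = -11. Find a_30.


aₙ = a₁ + (n-1)d
= -31 + (30-1)×-11
= -31 - 319
= -350

a_30 = -350


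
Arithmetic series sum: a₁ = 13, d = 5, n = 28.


aₙ = 13 + (28-1)×5 = 148
Sₙ = n(a₁+aₙ)/2 = 28×(13+148)/2
= 28×161/2 = 2254

S_28 = 2254


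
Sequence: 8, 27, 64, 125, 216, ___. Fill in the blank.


Pattern: perfect cubes: n³
Terms: 8, 27, 64, 125, 216
Next term = 343

Next term = 343


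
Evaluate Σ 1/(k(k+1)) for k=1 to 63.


1/(k(k+1)) = 1/k - 1/(k+1) (partial fractions)
Telescoping: Σ = 1 - 1/64 = 63/64

Sum = 63/64


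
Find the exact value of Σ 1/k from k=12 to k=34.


Σₖ₌12^34 1/k = 1/12 + 1/13 + 1/14 + ... + 1/34
= 158603136279059/144403552893600
≈ 1.0983

Sum = 158603136279059/144403552893600 ≈ 1.0983


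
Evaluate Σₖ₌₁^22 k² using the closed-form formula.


n = 22
n(n+1)(2n+1)/6 = 22×23×45/6
= 22770/6 = 3795

Σk² = 3795


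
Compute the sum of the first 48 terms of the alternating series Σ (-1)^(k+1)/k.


S = 1 - 1/2 + 1/3 - 1/4 + 1/5 - 1/6 + 1/7 - 1/8 ± ...
= 0.6828
(Full series converges to +ln(2) ≈ +0.6931)

S_48 = 0.6828


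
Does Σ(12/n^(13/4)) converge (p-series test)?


p-series test: Σ c/n^p converges if p > 1, diverges if p ≤ 1 (constant c > 0 doesn't affect convergence).
p = 13/4
13/4 > 1 → CONVERGES

Converges (p = 13/4 > 1)


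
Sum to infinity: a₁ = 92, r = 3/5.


S∞ = a₁/(1-r) = 92/(1 - 3/5)
= 92/(2/5)
= 230

S∞ = 230


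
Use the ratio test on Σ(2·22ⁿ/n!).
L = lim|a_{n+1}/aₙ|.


aₙ = 2·22^n/n!
a_{n+1}/aₙ = 22^(n+1)/(n+1)! × n!/22^n  (constant 2 cancels)
= 22/(n+1)
L = lim(n→∞) 22/(n+1) = 0
L < 1 → series CONVERGES

Converges (ratio test: L = 0 < 1)


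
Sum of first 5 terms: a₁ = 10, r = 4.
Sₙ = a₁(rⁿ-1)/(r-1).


Sₙ = 10×(4^5 - 1)/(4 - 1)
= 10×(1024 - 1)/3
= 10×1023/3
= 3410

S_5 = 3410


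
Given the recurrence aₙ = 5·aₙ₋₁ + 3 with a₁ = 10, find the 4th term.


Computing step by step:
a_1 = 10
a_2 = 53
a_3 = 268
a_4 = 1343


a_4 = 1343


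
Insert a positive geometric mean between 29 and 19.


GM = √(29×19) = √551 = 23.4734

GM = 23.4734


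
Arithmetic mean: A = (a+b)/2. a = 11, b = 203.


AM = (11 + 203)/2 = 214/2 = 107

AM = 107


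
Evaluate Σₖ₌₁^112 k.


n(n+1)/2 = 112×113/2 = 12656/2 = 6328

Σk = 6328


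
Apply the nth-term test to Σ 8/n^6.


lim(n→∞) 8/n^6 = 0
lim aₙ = 0 → nth-term test is INCONCLUSIVE
(Need other tests; this is actually a convergent p-series with p=6 > 1)

Inconclusive (lim aₙ = 0; need another test)


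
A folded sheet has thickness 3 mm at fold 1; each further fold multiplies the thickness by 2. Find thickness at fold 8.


aₙ = a₁·r^(n-1)
= 3×2^7
= 3×128
= 384

a_8 = 384


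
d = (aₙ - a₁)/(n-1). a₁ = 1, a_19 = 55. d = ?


d = (aₙ - a₁)/(n-1)
= (55 - 1)/(19-1)
= 54/18 = 3

d = 3


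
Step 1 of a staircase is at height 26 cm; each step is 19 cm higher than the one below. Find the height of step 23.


aₙ = a₁ + (n-1)d
= 26 + (23-1)×19
= 26 + 418
= 444

a_23 = 444


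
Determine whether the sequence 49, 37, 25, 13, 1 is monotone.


Differences: -12, -12, -12, -12
All differences < 0 → strictly DECREASING

Monotonically decreasing


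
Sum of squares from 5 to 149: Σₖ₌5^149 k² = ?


Σₖ₌5^149 k² = Σₖ₌₁^149 k² − Σₖ₌₁^4 k²
= 149·150·299/6 − 4·5·9/6
= 1113775 − 30 = 1113745

Σk² = 1113745


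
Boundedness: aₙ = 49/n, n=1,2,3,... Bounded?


a₁ = 49, a₂ = 49/2, a₃ = 49/3, ...
0 < aₙ ≤ 49 for all n ≥ 1
Lower bound: 0, Upper bound: 49
The sequence IS bounded

Bounded (0 < aₙ ≤ 49)


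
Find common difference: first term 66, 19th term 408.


d = (aₙ - a₁)/(n-1)
= (408 - 66)/(19-1)
= 342/18 = 19

d = 19


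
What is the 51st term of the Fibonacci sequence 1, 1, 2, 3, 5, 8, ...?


Fibonacci sequence: 1, 1, 2, 3, 5, 8, 13, 21, 34, 55, 89, ...
F(51) = 20365011074

F(51) = 20365011074


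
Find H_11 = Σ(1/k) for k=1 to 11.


H_11 = 1/1 + 1/2 + 1/3 + ... + 1/11
= 83711/27720
≈ 3.0199

H_11 = 83711/27720 ≈ 3.0199


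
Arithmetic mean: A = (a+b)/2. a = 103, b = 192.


AM = (103 + 192)/2 = 295/2 = 147.5

AM = 147.5


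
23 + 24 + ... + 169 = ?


Σₖ₌23^169 k = Σₖ₌₁^169 k − Σₖ₌₁^22 k
= 169·170/2 − 22·23/2
= 14365 − 253 = 14112

Σk = 14112


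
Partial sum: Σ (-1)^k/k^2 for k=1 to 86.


S = -1 + 1/4 - 1/9 + 1/16 - 1/25 + 1/36 - 1/49 + 1/64 ± ...
= -0.8224
(Full series converges to -π²/12 ≈ -0.8225)

S_86 = -0.8224


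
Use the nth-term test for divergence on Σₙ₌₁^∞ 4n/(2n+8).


lim(n→∞) 4n/(2n+8) = 4/2 = 2  (divide numerator and denominator by n)
lim aₙ = 2 ≠ 0 → series DIVERGES

Diverges (lim aₙ = 2 ≠ 0)


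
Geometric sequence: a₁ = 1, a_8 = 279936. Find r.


r^(n-1) = aₙ/a₁
r^7 = 279936/1 = 279936
r = 279936^(1/7)
= 6

r = 6


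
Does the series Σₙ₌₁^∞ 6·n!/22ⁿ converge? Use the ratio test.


aₙ = 6·n!/22^n
a_{n+1}/aₙ = (n+1)!/22^(n+1) × 22^n/n!  (constant 6 cancels)
= (n+1)/22
L = lim(n→∞) (n+1)/22 = ∞
L > 1 → series DIVERGES

Diverges (ratio test: L = ∞ > 1)


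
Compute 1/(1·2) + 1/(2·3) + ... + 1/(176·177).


1/(k(k+1)) = 1/k - 1/(k+1) (partial fractions)
Telescoping: Σ = 1 - 1/177 = 176/177

Sum = 176/177


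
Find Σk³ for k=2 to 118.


Σₖ₌2^118 k³ = [118·119/2]² − [1·2/2]²
= 49294441 − 1 = 49294440

Σk³ = 49294440


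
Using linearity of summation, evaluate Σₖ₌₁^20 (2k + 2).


Σ(2k+2) = 2·Σk + 2·n
= 2·210 + 2·20
= 420 + 40 = 460

Σ = 460


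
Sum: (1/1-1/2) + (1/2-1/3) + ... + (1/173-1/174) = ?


Telescoping: adjacent terms cancel.
= 1/1 - 1/174
= 1 - 1/174 = 173/174

Sum = 173/174


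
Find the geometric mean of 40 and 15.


GM = √(40×15) = √600 = 24.4949

GM = 24.4949


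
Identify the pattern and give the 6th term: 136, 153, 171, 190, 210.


Pattern: triangular numbers: n(n+1)/2
Terms: 136, 153, 171, 190, 210
Next term = 231

Next term = 231


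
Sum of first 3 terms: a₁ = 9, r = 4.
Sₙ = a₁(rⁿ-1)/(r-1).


Sₙ = 9×(4^3 - 1)/(4 - 1)
= 9×(64 - 1)/3
= 9×63/3
= 189

S_3 = 189


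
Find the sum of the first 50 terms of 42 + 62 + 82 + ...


aₙ = 42 + (50-1)×20 = 1022
Sₙ = n(a₁+aₙ)/2 = 50×(42+1022)/2
= 50×1064/2 = 26600

S_50 = 26600


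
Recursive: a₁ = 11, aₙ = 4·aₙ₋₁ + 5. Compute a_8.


Computing step by step:
a_1 = 11
a_2 = 49
a_3 = 201
a_4 = 809
a_5 = 3241
a_6 = 12969
a_7 = 51881
a_8 = 207529


a_8 = 207529


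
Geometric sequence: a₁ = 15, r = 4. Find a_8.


aₙ = a₁·r^(n-1)
= 15×4^7
= 15×16384
= 245760

a_8 = 245760


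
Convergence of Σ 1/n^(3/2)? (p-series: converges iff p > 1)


p-series test: Σ c/n^p converges if p > 1, diverges if p ≤ 1 (constant c > 0 doesn't affect convergence).
p = 3/2
3/2 > 1 → CONVERGES

Converges (p = 3/2 > 1)


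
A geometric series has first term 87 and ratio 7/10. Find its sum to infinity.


S∞ = a₁/(1-r) = 87/(1 - 7/10)
= 87/(3/10)
= 290

S∞ = 290


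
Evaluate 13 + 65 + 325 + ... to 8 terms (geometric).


Sₙ = 13×(5^8 - 1)/(5 - 1)
= 13×(390625 - 1)/4
= 13×390624/4
= 1269528

S_8 = 1269528


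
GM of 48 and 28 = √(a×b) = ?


GM = √(48×28) = √1344 = 36.6606

GM = 36.6606


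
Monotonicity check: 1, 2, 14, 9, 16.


Differences: 1, 12, -5, 7
Difference at position 1 is +1 (> 0) but position 3 is -5 (< 0) — sequence both rises and falls
→ NOT monotonic

Not monotonic


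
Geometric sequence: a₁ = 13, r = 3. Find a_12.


aₙ = a₁·r^(n-1)
= 13×3^11
= 13×177147
= 2302911

a_12 = 2302911


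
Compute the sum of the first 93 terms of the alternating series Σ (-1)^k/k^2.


S = -1 + 1/4 - 1/9 + 1/16 - 1/25 + 1/36 - 1/49 + 1/64 ± ...
= -0.8225
(Full series converges to -π²/12 ≈ -0.8225)

S_93 = -0.8225


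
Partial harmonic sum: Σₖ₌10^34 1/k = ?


Σₖ₌10^34 1/k = 1/10 + 1/11 + 1/12 + ... + 1/34
= 16924644298729/13127595717600
≈ 1.2892

Sum = 16924644298729/13127595717600 ≈ 1.2892


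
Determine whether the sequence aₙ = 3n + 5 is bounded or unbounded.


aₙ = 3n + 5 → as n→∞, aₙ→∞
No finite upper bound exists
The sequence is UNBOUNDED

Unbounded (aₙ → ∞ as n → ∞)


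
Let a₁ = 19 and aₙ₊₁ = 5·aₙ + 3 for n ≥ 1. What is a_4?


Computing step by step:
a_1 = 19
a_2 = 98
a_3 = 493
a_4 = 2468


a_4 = 2468


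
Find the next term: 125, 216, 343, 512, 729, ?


Pattern: perfect cubes: n³
Terms: 125, 216, 343, 512, 729
Next term = 1000

Next term = 1000


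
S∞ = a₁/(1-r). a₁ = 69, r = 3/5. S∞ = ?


S∞ = a₁/(1-r) = 69/(1 - 3/5)
= 69/(2/5)
= 345/2

S∞ = 345/2


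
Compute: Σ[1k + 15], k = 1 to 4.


Σ(1k+15) = 1·Σk + 15·n
= 1·10 + 15·4
= 10 + 60 = 70

Σ = 70


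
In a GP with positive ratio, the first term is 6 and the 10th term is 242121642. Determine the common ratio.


r^(n-1) = aₙ/a₁
r^9 = 242121642/6 = 40353607
r = 40353607^(1/9)
= 7

r = 7


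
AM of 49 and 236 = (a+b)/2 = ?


AM = (49 + 236)/2 = 285/2 = 142.5

AM = 142.5


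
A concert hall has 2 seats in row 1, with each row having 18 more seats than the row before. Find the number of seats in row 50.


aₙ = a₁ + (n-1)d
= 2 + (50-1)×18
= 2 + 882
= 884

a_50 = 884


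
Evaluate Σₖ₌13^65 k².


Σₖ₌13^65 k² = Σₖ₌₁^65 k² − Σₖ₌₁^12 k²
= 65·66·131/6 − 12·13·25/6
= 93665 − 650 = 93015

Σk² = 93015


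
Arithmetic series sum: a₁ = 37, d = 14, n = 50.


aₙ = 37 + (50-1)×14 = 723
Sₙ = n(a₁+aₙ)/2 = 50×(37+723)/2
= 50×760/2 = 19000

S_50 = 19000


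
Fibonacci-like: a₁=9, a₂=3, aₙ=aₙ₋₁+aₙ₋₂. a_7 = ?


Computing iteratively: 9, 3, 12, 15, 27, 42, 69
a_7 = 69

a_7 = 69


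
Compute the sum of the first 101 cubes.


n(n+1)/2 = 101×102/2 = 5151
Σk³ = 5151² = 26532801

Σk³ = 26532801


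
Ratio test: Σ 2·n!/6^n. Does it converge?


aₙ = 2·n!/6^n
a_{n+1}/aₙ = (n+1)!/6^(n+1) × 6^n/n!  (constant 2 cancels)
= (n+1)/6
L = lim(n→∞) (n+1)/6 = ∞
L > 1 → series DIVERGES

Diverges (ratio test: L = ∞ > 1)


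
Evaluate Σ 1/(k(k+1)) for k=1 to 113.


1/(k(k+1)) = 1/k - 1/(k+1) (partial fractions)
Telescoping: Σ = 1 - 1/114 = 113/114

Sum = 113/114


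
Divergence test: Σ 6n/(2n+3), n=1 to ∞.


lim(n→∞) 6n/(2n+3) = 6/2 = 3  (divide numerator and denominator by n)
lim aₙ = 3 ≠ 0 → series DIVERGES

Diverges (lim aₙ = 3 ≠ 0)


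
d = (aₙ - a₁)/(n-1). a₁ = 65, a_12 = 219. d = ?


d = (aₙ - a₁)/(n-1)
= (219 - 65)/(12-1)
= 154/11 = 14

d = 14


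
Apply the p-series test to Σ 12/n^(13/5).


p-series test: Σ c/n^p converges if p > 1, diverges if p ≤ 1 (constant c > 0 doesn't affect convergence).
p = 13/5
13/5 > 1 → CONVERGES

Converges (p = 13/5 > 1)


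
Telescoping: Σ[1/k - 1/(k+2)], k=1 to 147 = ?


Telescoping with gap 2: two head and two tail terms survive.
= (1 + 1/2) - (1/148 + 1/149)
= 3/2 - 1/148 - 1/149 = 32781/22052

Sum = 32781/22052


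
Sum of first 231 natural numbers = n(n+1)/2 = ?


n(n+1)/2 = 231×232/2 = 53592/2 = 26796

Σk = 26796


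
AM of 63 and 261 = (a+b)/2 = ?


AM = (63 + 261)/2 = 324/2 = 162

AM = 162


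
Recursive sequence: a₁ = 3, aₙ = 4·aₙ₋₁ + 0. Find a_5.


Computing step by step:
a_1 = 3
a_2 = 12
a_3 = 48
a_4 = 192
a_5 = 768


a_5 = 768


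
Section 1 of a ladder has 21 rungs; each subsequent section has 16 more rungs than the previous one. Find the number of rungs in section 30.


aₙ = a₁ + (n-1)d
= 21 + (30-1)×16
= 21 + 464
= 485

a_30 = 485


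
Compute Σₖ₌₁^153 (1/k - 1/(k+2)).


Telescoping with gap 2: two head and two tail terms survive.
= (1 + 1/2) - (1/154 + 1/155)
= 3/2 - 1/154 - 1/155 = 17748/11935

Sum = 17748/11935


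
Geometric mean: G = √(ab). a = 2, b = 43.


GM = √(2×43) = √86 = 9.2736

GM = 9.2736


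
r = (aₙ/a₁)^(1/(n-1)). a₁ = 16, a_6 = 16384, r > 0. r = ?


r^(n-1) = aₙ/a₁
r^5 = 16384/16 = 1024
r = 1024^(1/5)
= 4

r = 4


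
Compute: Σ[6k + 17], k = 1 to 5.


Σ(6k+17) = 6·Σk + 17·n
= 6·15 + 17·5
= 90 + 85 = 175

Σ = 175


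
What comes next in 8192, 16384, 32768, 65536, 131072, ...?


Pattern: powers of 2: 2ⁿ
Terms: 8192, 16384, 32768, 65536, 131072
Next term = 262144

Next term = 262144


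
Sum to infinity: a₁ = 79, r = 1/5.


S∞ = a₁/(1-r) = 79/(1 - 1/5)
= 79/(4/5)
= 395/4

S∞ = 395/4


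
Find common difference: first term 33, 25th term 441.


d = (aₙ - a₁)/(n-1)
= (441 - 33)/(25-1)
= 408/24 = 17

d = 17


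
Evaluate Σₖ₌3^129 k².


Σₖ₌3^129 k² = Σₖ₌₁^129 k² − Σₖ₌₁^2 k²
= 129·130·259/6 − 2·3·5/6
= 723905 − 5 = 723900

Σk² = 723900


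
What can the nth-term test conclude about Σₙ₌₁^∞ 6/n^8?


lim(n→∞) 6/n^8 = 0
lim aₙ = 0 → nth-term test is INCONCLUSIVE
(Need other tests; this is actually a convergent p-series with p=8 > 1)

Inconclusive (lim aₙ = 0; need another test)


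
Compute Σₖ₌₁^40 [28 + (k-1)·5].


aₙ = 28 + (40-1)×5 = 223
Sₙ = n(a₁+aₙ)/2 = 40×(28+223)/2
= 40×251/2 = 5020

S_40 = 5020


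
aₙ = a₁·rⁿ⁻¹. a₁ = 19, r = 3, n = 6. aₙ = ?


aₙ = a₁·r^(n-1)
= 19×3^5
= 19×243
= 4617

a_6 = 4617


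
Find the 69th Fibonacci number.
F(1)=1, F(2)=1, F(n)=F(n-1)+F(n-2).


Fibonacci sequence: 1, 1, 2, 3, 5, 8, 13, 21, 34, 55, 89, ...
F(69) = 117669030460994

F(69) = 117669030460994


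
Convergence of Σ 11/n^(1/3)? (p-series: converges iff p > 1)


p-series test: Σ c/n^p converges if p > 1, diverges if p ≤ 1 (constant c > 0 doesn't affect convergence).
p = 1/3
1/3 ≤ 1 → DIVERGES

Diverges (p = 1/3 ≤ 1)


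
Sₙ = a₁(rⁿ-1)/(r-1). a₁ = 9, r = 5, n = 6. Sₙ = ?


Sₙ = 9×(5^6 - 1)/(5 - 1)
= 9×(15625 - 1)/4
= 9×15624/4
= 35154

S_6 = 35154


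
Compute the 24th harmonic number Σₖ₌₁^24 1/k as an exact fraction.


H_24 = 1/1 + 1/2 + 1/3 + ... + 1/24
= 1347822955/356948592
≈ 3.776

H_24 = 1347822955/356948592 ≈ 3.776


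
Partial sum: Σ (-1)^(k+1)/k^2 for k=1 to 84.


S = 1 - 1/4 + 1/9 - 1/16 + 1/25 - 1/36 + 1/49 - 1/64 ± ...
= 0.8224
(Full series converges to +π²/12 ≈ +0.8225)

S_84 = 0.8224


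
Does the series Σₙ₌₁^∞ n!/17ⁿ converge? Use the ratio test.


aₙ = n!/17^n
a_{n+1}/aₙ = (n+1)!/17^(n+1) × 17^n/n!
= (n+1)/17
L = lim(n→∞) (n+1)/17 = ∞
L > 1 → series DIVERGES

Diverges (ratio test: L = ∞ > 1)


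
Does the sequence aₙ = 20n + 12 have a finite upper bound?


aₙ = 20n + 12 → as n→∞, aₙ→∞
No finite upper bound exists
The sequence is UNBOUNDED

Unbounded (aₙ → ∞ as n → ∞)


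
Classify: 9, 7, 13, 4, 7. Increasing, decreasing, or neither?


Differences: -2, 6, -9, 3
Difference at position 2 is +6 (> 0) but position 1 is -2 (< 0) — sequence both rises and falls
→ NOT monotonic

Not monotonic


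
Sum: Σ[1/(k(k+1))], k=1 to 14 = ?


1/(k(k+1)) = 1/k - 1/(k+1) (partial fractions)
Telescoping: Σ = 1 - 1/15 = 14/15

Sum = 14/15


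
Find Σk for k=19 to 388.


Σₖ₌19^388 k = Σₖ₌₁^388 k − Σₖ₌₁^18 k
= 388·389/2 − 18·19/2
= 75466 − 171 = 75295

Σk = 75295


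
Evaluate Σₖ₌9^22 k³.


Σₖ₌9^22 k³ = [22·23/2]² − [8·9/2]²
= 64009 − 1296 = 62713

Σk³ = 62713


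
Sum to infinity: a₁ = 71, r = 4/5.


S∞ = a₁/(1-r) = 71/(1 - 4/5)
= 71/(1/5)
= 355

S∞ = 355


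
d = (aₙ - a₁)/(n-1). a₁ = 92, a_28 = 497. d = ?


d = (aₙ - a₁)/(n-1)
= (497 - 92)/(28-1)
= 405/27 = 15

d = 15


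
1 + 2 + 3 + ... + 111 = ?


n(n+1)/2 = 111×112/2 = 12432/2 = 6216

Σk = 6216


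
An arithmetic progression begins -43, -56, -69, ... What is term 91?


aₙ = a₁ + (n-1)d
= -43 + (91-1)×-13
= -43 - 1170
= -1213

a_91 = -1213


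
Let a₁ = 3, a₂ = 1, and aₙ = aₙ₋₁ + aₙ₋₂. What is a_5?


Computing iteratively: 3, 1, 4, 5, 9
a_5 = 9

a_5 = 9


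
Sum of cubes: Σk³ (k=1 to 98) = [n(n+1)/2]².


n(n+1)/2 = 98×99/2 = 4851
Σk³ = 4851² = 23532201

Σk³ = 23532201


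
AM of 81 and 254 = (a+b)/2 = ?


AM = (81 + 254)/2 = 335/2 = 167.5

AM = 167.5


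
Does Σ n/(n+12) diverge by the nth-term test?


lim(n→∞) n/(n+12) = 1/1 = 1  (divide numerator and denominator by n)
lim aₙ = 1 ≠ 0 → series DIVERGES

Diverges (lim aₙ = 1 ≠ 0)


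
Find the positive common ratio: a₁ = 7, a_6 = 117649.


r^(n-1) = aₙ/a₁
r^5 = 117649/7 = 16807
r = 16807^(1/5)
= 7

r = 7


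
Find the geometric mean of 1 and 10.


GM = √(1×10) = √10 = 3.1623

GM = 3.1623


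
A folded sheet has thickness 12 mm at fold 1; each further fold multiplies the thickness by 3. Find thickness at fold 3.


aₙ = a₁·r^(n-1)
= 12×3^2
= 12×9
= 108

a_3 = 108


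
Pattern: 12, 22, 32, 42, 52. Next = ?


Pattern: arithmetic (d=10)
Terms: 12, 22, 32, 42, 52
Next term = 62

Next term = 62


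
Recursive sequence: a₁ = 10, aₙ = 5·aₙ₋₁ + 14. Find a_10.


Computing step by step:
a_1 = 10
a_2 = 64
a_3 = 334
a_4 = 1684
a_5 = 8434
a_6 = 42184
a_7 = 210934
a_8 = 1054684
a_9 = 5273434
a_10 = 26367184


a_10 = 26367184


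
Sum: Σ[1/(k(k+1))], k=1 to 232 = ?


1/(k(k+1)) = 1/k - 1/(k+1) (partial fractions)
Telescoping: Σ = 1 - 1/233 = 232/233

Sum = 232/233


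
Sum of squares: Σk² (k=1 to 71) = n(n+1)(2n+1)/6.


n = 71
n(n+1)(2n+1)/6 = 71×72×143/6
= 731016/6 = 121836

Σk² = 121836


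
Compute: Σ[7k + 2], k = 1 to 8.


Σ(7k+2) = 7·Σk + 2·n
= 7·36 + 2·8
= 252 + 16 = 268

Σ = 268


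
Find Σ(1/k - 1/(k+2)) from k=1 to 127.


Telescoping with gap 2: two head and two tail terms survive.
= (1 + 1/2) - (1/128 + 1/129)
= 3/2 - 1/128 - 1/129 = 24511/16512

Sum = 24511/16512


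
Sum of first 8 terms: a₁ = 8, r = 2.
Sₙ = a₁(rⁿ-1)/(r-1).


Sₙ = 8×(2^8 - 1)/(2 - 1)
= 8×(256 - 1)/1
= 8×255/1
= 2040

S_8 = 2040


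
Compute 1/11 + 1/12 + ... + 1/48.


Σₖ₌11^48 1/k = 1/11 + 1/12 + 1/13 + ... + 1/48
= 677286844336960408373/442720643463713815200
≈ 1.5298

Sum = 677286844336960408373/442720643463713815200 ≈ 1.5298


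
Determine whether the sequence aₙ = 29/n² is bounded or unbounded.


a₁ = 29, a₂ = 29/4, a₃ = 29/9, ...
0 < aₙ ≤ 29 for all n ≥ 1
The sequence IS bounded

Bounded (0 < aₙ ≤ 29)


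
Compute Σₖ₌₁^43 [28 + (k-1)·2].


aₙ = 28 + (43-1)×2 = 112
Sₙ = n(a₁+aₙ)/2 = 43×(28+112)/2
= 43×140/2 = 3010

S_43 = 3010


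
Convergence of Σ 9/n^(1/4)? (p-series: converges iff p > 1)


p-series test: Σ c/n^p converges if p > 1, diverges if p ≤ 1 (constant c > 0 doesn't affect convergence).
p = 1/4
1/4 ≤ 1 → DIVERGES

Diverges (p = 1/4 ≤ 1)


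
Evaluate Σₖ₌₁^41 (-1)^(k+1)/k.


S = 1 - 1/2 + 1/3 - 1/4 + 1/5 - 1/6 + 1/7 - 1/8 ± ...
= 0.7052
(Full series converges to +ln(2) ≈ +0.6931)

S_41 = 0.7052


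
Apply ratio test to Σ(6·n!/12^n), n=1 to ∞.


aₙ = 6·n!/12^n
a_{n+1}/aₙ = (n+1)!/12^(n+1) × 12^n/n!  (constant 6 cancels)
= (n+1)/12
L = lim(n→∞) (n+1)/12 = ∞
L > 1 → series DIVERGES

Diverges (ratio test: L = ∞ > 1)


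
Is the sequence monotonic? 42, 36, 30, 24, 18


Differences: -6, -6, -6, -6
All differences < 0 → strictly DECREASING

Monotonically decreasing


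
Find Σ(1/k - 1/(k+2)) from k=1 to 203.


Telescoping with gap 2: two head and two tail terms survive.
= (1 + 1/2) - (1/204 + 1/205)
= 3/2 - 1/204 - 1/205 = 62321/41820

Sum = 62321/41820


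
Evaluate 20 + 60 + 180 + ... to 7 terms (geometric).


Sₙ = 20×(3^7 - 1)/(3 - 1)
= 20×(2187 - 1)/2
= 20×2186/2
= 21860

S_7 = 21860


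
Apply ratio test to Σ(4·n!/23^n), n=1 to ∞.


aₙ = 4·n!/23^n
a_{n+1}/aₙ = (n+1)!/23^(n+1) × 23^n/n!  (constant 4 cancels)
= (n+1)/23
L = lim(n→∞) (n+1)/23 = ∞
L > 1 → series DIVERGES

Diverges (ratio test: L = ∞ > 1)


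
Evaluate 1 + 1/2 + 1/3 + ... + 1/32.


H_32 = 1/1 + 1/2 + 1/3 + ... + 1/32
= 586061125622639/144403552893600
≈ 4.0585

H_32 = 586061125622639/144403552893600 ≈ 4.0585


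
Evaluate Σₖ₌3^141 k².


Σₖ₌3^141 k² = Σₖ₌₁^141 k² − Σₖ₌₁^2 k²
= 141·142·283/6 − 2·3·5/6
= 944371 − 5 = 944366

Σk² = 944366


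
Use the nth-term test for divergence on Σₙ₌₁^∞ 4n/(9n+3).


lim(n→∞) 4n/(9n+3) = 4/9 = 4/9  (divide numerator and denominator by n)
lim aₙ = 4/9 ≠ 0 → series DIVERGES

Diverges (lim aₙ = 4/9 ≠ 0)
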